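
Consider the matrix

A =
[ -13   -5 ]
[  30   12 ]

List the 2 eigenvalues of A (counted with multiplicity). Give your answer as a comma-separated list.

det(A - μI) = (-13 - μ)(12 - μ) - (-5)·(30) = μ^2 + μ - 6.
This factors as (μ + 3)·(μ - 2) = 0.
Eigenvalues: -3, 2.

-3, 2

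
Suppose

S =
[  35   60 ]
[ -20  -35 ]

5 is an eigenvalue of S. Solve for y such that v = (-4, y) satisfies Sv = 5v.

We need (S - 5I)v = 0.
S - 5I = [[30, 60], [-20, -40]].
Row 1: (30)·-4 + (60)·y = 0
Row 2: (-20)·-4 + (-40)·y = 0
Solving gives y = 2.
Check: S·(-4, 2) = (-20, 10) = 5·(-4, 2).

2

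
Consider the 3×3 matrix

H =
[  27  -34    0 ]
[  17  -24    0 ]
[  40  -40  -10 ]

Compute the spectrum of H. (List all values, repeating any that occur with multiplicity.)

Set up det(sI - H) = 0.
Expanding the 3×3 determinant: p(s) = s^3 + 7s^2 - 100s - 700.
Try s = 10: p(10) = 0, so 10 is a root.
Dividing by (s - 10) leaves s^2 + 17s + 70.
The quadratic factors as (s + 10)·(s + 7).
Eigenvalues: -10, -7, 10.

-10, -7, 10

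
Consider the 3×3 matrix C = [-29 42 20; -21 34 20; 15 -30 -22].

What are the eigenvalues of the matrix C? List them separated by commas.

-8, -7, -2

Compute the characteristic polynomial p(λ) = det(λI - C).
Expanding along the first row, p(λ) = λ^3 + 17λ^2 + 86λ + 112.
Try λ = -8: p(-8) = 0, so -8 is a root.
Factor out (λ + 8): p(λ) = (λ + 8)·(λ^2 + 9λ + 14).
The quadratic factors as (λ + 7)·(λ + 2).
Eigenvalues: -8, -7, -2.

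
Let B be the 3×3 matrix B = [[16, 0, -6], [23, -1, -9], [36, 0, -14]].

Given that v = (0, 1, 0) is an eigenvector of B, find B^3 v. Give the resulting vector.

(0, -1, 0)

First find the eigenvalue: Bv = (0, -1, 0) = -1·(0, 1, 0), so λ = -1.
Then B^3 v = λ^3·v = (-1)^3·(0, 1, 0) = -1·(0, 1, 0) = (0, -1, 0).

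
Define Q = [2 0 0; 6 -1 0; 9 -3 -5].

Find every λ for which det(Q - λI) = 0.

Q is lower triangular, so its eigenvalues are the diagonal entries.
Diagonal: 2, -1, -5.

-5, -1, 2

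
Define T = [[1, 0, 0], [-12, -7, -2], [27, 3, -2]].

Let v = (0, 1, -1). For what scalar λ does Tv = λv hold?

-5

Compute Tv: T·(0, 1, -1) = (0, -5, 5).
Since Tv = λv, compare component 2: -5 = λ·1, so λ = -5.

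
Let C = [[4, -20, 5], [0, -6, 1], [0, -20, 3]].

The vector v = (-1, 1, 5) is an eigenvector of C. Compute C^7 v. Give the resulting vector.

(1, -1, -5)

First find the eigenvalue: Cv = (1, -1, -5) = -1·(-1, 1, 5), so λ = -1.
Then C^7 v = λ^7·v = (-1)^7·(-1, 1, 5) = -1·(-1, 1, 5) = (1, -1, -5).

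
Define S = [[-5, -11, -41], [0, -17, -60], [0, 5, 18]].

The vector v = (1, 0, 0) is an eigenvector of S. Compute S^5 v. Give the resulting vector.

First find the eigenvalue: Sv = (-5, 0, 0) = -5·(1, 0, 0), so λ = -5.
Then S^5 v = λ^5·v = (-5)^5·(1, 0, 0) = -3125·(1, 0, 0) = (-3125, 0, 0).

(-3125, 0, 0)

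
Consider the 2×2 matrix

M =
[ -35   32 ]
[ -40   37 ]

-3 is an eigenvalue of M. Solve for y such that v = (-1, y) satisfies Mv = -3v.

We need (M + 3I)v = 0.
M + 3I = [[-32, 32], [-40, 40]].
Row 1: (-32)·-1 + (32)·y = 0
Row 2: (-40)·-1 + (40)·y = 0
Solving gives y = -1.
Check: M·(-1, -1) = (3, 3) = -3·(-1, -1).

-1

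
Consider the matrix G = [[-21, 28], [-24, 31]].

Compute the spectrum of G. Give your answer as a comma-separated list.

3, 7

det(G - tI) = (-21 - t)(31 - t) - (28)·(-24) = t^2 - 10t + 21.
This factors as (t - 3)·(t - 7) = 0.
Eigenvalues: 3, 7.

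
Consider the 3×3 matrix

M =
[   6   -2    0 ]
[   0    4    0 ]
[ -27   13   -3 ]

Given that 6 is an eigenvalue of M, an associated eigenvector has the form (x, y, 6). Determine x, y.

-2, 0

We need (M - 6I)v = 0.
M - 6I = [[0, -2, 0], [0, -2, 0], [-27, 13, -9]].
Row 1: (0)·x + (-2)·y + (0)·6 = 0
Row 2: (0)·x + (-2)·y + (0)·6 = 0
Row 3: (-27)·x + (13)·y + (-9)·6 = 0
Solving gives x = -2, y = 0.
Check: M·(-2, 0, 6) = (-12, 0, 36) = 6·(-2, 0, 6).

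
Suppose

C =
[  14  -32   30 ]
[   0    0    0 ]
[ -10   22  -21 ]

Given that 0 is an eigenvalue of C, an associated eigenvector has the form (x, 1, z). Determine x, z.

We need (C)v = 0.
C = [[14, -32, 30], [0, 0, 0], [-10, 22, -21]].
Row 1: (14)·x + (-32)·1 + (30)·z = 0
Row 2: (0)·x + (0)·1 + (0)·z = 0
Row 3: (-10)·x + (22)·1 + (-21)·z = 0
Solving gives x = -2, z = 2.
Check: C·(-2, 1, 2) = (0, 0, 0) = 0·(-2, 1, 2).

-2, 2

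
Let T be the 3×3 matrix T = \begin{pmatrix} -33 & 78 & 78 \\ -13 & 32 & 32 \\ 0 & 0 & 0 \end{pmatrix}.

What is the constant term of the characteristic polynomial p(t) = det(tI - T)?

0

p(0) = det(0·I − T) = det(−T) = (−1)^3·det(T).
det(T) = 0, so p(0) = 0.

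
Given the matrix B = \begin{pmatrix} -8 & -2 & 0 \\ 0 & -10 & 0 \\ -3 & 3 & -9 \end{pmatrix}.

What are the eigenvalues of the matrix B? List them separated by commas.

Set up det(μI - B) = 0.
Cofactor expansion gives p(μ) = μ^3 + 27μ^2 + 242μ + 720.
Try μ = -8: p(-8) = 0, so -8 is a root.
Dividing by (μ + 8) leaves μ^2 + 19μ + 90.
The quadratic factors as (μ + 10)·(μ + 9).
Eigenvalues: -10, -9, -8.

-10, -9, -8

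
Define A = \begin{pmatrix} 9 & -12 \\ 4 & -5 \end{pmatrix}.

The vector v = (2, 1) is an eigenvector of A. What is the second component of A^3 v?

First find the eigenvalue: Av = (6, 3) = 3·(2, 1), so λ = 3.
Then A^3 v = λ^3·v = 3^3·(2, 1) = 27·(2, 1) = (54, 27).

27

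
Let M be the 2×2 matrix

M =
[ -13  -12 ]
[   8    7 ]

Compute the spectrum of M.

-5, -1

det(M - lambda·I) = (-13 - lambda)(7 - lambda) - (-12)·(8) = lambda^2 + 6·lambda + 5.
This factors as (lambda + 5)·(lambda + 1) = 0.
Eigenvalues: -5, -1.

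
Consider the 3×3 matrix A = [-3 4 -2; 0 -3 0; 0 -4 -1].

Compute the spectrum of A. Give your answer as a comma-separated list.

Set up det(tI - A) = 0.
Expanding the 3×3 determinant: p(t) = t^3 + 7t^2 + 15t + 9.
Try t = -1: p(-1) = 0, so -1 is a root.
Dividing by (t + 1) leaves t^2 + 6t + 9.
The quadratic factor is (t + 3)^2.
Eigenvalues: -3, -3, -1.

-3, -3, -1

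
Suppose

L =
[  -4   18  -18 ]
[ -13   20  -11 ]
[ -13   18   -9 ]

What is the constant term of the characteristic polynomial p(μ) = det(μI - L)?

p(0) = det(0·I − L) = det(−L) = (−1)^3·det(L).
det(L) = -72, so p(0) = 72.

72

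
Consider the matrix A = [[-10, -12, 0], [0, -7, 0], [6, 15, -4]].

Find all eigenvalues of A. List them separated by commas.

-10, -7, -4

The characteristic polynomial is p(s) = det(sI - A).
Cofactor expansion gives p(s) = s^3 + 21s^2 + 138s + 280.
Try s = -4: p(-4) = 0, so -4 is a root.
Dividing by (s + 4) leaves s^2 + 17s + 70.
The quadratic factors as (s + 10)·(s + 7).
Eigenvalues: -10, -7, -4.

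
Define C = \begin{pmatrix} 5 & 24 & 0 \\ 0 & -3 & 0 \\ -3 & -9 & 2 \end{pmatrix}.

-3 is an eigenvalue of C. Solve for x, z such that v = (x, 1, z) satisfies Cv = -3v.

We need (C + 3I)v = 0.
C + 3I = [[8, 24, 0], [0, 0, 0], [-3, -9, 5]].
Row 1: (8)·x + (24)·1 + (0)·z = 0
Row 2: (0)·x + (0)·1 + (0)·z = 0
Row 3: (-3)·x + (-9)·1 + (5)·z = 0
Solving gives x = -3, z = 0.
Check: C·(-3, 1, 0) = (9, -3, 0) = -3·(-3, 1, 0).

-3, 0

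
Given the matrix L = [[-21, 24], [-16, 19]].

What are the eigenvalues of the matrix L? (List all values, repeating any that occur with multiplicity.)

-5, 3

det(L - lambda·I) = (-21 - lambda)(19 - lambda) - (24)·(-16) = lambda^2 + 2·lambda - 15.
This factors as (lambda + 5)·(lambda - 3) = 0.
Eigenvalues: -5, 3.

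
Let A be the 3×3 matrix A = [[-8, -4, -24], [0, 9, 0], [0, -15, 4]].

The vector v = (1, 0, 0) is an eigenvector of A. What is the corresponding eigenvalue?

Compute Av: A·(1, 0, 0) = (-8, 0, 0).
Since Av = λv, compare component 1: -8 = λ·1, so λ = -8.

-8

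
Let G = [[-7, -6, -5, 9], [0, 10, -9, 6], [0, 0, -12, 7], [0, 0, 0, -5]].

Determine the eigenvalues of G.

G is upper triangular, so its eigenvalues are the diagonal entries.
Diagonal: -7, 10, -12, -5.

-12, -7, -5, 10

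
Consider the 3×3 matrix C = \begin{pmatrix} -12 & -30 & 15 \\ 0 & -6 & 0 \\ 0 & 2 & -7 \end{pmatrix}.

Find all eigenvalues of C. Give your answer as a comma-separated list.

-12, -7, -6

The characteristic polynomial is p(λ) = det(λI - C).
Expanding the 3×3 determinant: p(λ) = λ^3 + 25λ^2 + 198λ + 504.
Since p(-12) = 0, λ = -12 is a root.
Factor out (λ + 12): p(λ) = (λ + 12)·(λ^2 + 13λ + 42).
The quadratic factors as (λ + 7)·(λ + 6).
Eigenvalues: -12, -7, -6.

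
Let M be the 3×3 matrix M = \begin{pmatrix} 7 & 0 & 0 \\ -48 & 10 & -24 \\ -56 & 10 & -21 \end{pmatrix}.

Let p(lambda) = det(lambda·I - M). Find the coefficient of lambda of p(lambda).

p(lambda) = lambda^3 + 4·lambda^2 - 47·lambda - 210.
The coefficient of lambda is -47.

-47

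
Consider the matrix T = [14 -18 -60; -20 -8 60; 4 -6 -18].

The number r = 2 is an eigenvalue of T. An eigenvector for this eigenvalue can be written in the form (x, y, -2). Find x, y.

We need (T - 2I)v = 0.
T - 2I = [[12, -18, -60], [-20, -10, 60], [4, -6, -20]].
Row 1: (12)·x + (-18)·y + (-60)·-2 = 0
Row 2: (-20)·x + (-10)·y + (60)·-2 = 0
Row 3: (4)·x + (-6)·y + (-20)·-2 = 0
Solving gives x = -7, y = 2.
Check: T·(-7, 2, -2) = (-14, 4, -4) = 2·(-7, 2, -2).

-7, 2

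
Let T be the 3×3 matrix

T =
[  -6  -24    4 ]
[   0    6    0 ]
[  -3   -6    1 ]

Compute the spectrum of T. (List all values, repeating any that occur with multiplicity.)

-3, -2, 6

Set up det(sI - T) = 0.
Expanding the 3×3 determinant: p(s) = s^3 - s^2 - 24s - 36.
Try s = -2: p(-2) = 0, so -2 is a root.
Dividing by (s + 2) leaves s^2 - 3s - 18.
The quadratic factors as (s + 3)·(s - 6).
Eigenvalues: -3, -2, 6.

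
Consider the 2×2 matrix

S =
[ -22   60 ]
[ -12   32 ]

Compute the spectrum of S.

det(S - λI) = (-22 - λ)(32 - λ) - (60)·(-12) = λ^2 - 10λ + 16.
This factors as (λ - 2)·(λ - 8) = 0.
Eigenvalues: 2, 8.

2, 8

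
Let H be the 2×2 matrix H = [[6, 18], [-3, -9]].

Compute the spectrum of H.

-3, 0

det(H - λI) = (6 - λ)(-9 - λ) - (18)·(-3) = λ^2 + 3λ.
This factors as (λ + 3)·λ = 0.
Eigenvalues: -3, 0.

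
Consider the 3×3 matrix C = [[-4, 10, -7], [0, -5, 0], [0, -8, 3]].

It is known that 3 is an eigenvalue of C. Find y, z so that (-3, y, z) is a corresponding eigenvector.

We need (C - 3I)v = 0.
C - 3I = [[-7, 10, -7], [0, -8, 0], [0, -8, 0]].
Row 1: (-7)·-3 + (10)·y + (-7)·z = 0
Row 2: (0)·-3 + (-8)·y + (0)·z = 0
Row 3: (0)·-3 + (-8)·y + (0)·z = 0
Solving gives y = 0, z = 3.
Check: C·(-3, 0, 3) = (-9, 0, 9) = 3·(-3, 0, 3).

0, 3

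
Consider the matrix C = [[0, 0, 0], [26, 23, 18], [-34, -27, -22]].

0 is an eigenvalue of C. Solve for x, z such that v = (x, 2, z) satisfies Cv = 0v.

1, -4

We need (C)v = 0.
C = [[0, 0, 0], [26, 23, 18], [-34, -27, -22]].
Row 1: (0)·x + (0)·2 + (0)·z = 0
Row 2: (26)·x + (23)·2 + (18)·z = 0
Row 3: (-34)·x + (-27)·2 + (-22)·z = 0
Solving gives x = 1, z = -4.
Check: C·(1, 2, -4) = (0, 0, 0) = 0·(1, 2, -4).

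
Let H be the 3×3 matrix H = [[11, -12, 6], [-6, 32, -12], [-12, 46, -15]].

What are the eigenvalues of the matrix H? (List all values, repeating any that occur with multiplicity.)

The characteristic polynomial is p(r) = det(rI - H).
Expanding the 3×3 determinant: p(r) = r^3 - 28r^2 + 259r - 792.
Try r = 8: p(8) = 0, so 8 is a root.
Factor out (r - 8): p(r) = (r - 8)·(r^2 - 20r + 99).
The quadratic factors as (r - 9)·(r - 11).
Eigenvalues: 8, 9, 11.

8, 9, 11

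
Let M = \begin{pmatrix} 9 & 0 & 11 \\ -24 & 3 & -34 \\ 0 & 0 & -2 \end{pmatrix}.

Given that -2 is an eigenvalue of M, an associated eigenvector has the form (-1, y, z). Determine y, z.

2, 1

We need (M + 2I)v = 0.
M + 2I = [[11, 0, 11], [-24, 5, -34], [0, 0, 0]].
Row 1: (11)·-1 + (0)·y + (11)·z = 0
Row 2: (-24)·-1 + (5)·y + (-34)·z = 0
Row 3: (0)·-1 + (0)·y + (0)·z = 0
Solving gives y = 2, z = 1.
Check: M·(-1, 2, 1) = (2, -4, -2) = -2·(-1, 2, 1).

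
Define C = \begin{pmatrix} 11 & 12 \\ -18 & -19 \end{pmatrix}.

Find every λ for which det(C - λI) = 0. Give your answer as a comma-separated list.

-7, -1

det(C - μI) = (11 - μ)(-19 - μ) - (12)·(-18) = μ^2 + 8μ + 7.
This factors as (μ + 7)·(μ + 1) = 0.
Eigenvalues: -7, -1.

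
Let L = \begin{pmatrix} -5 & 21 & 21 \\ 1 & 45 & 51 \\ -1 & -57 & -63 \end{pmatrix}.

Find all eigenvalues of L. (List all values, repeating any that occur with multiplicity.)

-12, -6, -5

Set up det(μI - L) = 0.
Expanding along the first row, p(μ) = μ^3 + 23μ^2 + 162μ + 360.
Try μ = -6: p(-6) = 0, so -6 is a root.
Dividing by (μ + 6) leaves μ^2 + 17μ + 60.
The quadratic factors as (μ + 12)·(μ + 5).
Eigenvalues: -12, -6, -5.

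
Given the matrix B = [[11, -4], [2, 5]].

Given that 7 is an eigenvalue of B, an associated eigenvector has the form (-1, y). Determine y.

-1

We need (B - 7I)v = 0.
B - 7I = [[4, -4], [2, -2]].
Row 1: (4)·-1 + (-4)·y = 0
Row 2: (2)·-1 + (-2)·y = 0
Solving gives y = -1.
Check: B·(-1, -1) = (-7, -7) = 7·(-1, -1).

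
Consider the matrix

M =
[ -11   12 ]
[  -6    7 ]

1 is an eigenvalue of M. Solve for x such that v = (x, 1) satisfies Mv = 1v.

1

We need (M - 1I)v = 0.
M - 1I = [[-12, 12], [-6, 6]].
Row 1: (-12)·x + (12)·1 = 0
Row 2: (-6)·x + (6)·1 = 0
Solving gives x = 1.
Check: M·(1, 1) = (1, 1) = 1·(1, 1).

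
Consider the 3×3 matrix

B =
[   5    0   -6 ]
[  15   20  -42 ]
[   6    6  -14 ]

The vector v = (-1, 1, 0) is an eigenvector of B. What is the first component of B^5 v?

-3125

First find the eigenvalue: Bv = (-5, 5, 0) = 5·(-1, 1, 0), so λ = 5.
Then B^5 v = λ^5·v = 5^5·(-1, 1, 0) = 3125·(-1, 1, 0) = (-3125, 3125, 0).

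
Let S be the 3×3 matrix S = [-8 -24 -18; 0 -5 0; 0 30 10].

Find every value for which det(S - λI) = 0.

Set up det(λI - S) = 0.
Expanding the 3×3 determinant: p(λ) = λ^3 + 3λ^2 - 90λ - 400.
Since p(-8) = 0, λ = -8 is a root.
Factor out (λ + 8): p(λ) = (λ + 8)·(λ^2 - 5λ - 50).
The quadratic factors as (λ + 5)·(λ - 10).
Eigenvalues: -8, -5, 10.

-8, -5, 10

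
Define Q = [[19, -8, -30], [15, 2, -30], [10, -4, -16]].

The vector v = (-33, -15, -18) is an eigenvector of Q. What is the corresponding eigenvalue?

Compute Qv: Q·(-33, -15, -18) = (33, 15, 18).
Since Qv = λv, compare component 1: 33 = λ·-33, so λ = -1.

-1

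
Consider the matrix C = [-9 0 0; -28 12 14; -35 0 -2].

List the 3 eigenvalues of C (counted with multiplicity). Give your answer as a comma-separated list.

The characteristic polynomial is p(λ) = det(λI - C).
Expanding along the first row, p(λ) = λ^3 - λ^2 - 114λ - 216.
Rational-root test: λ = -2 gives p(-2) = 0.
Dividing by (λ + 2) leaves λ^2 - 3λ - 108.
The quadratic factors as (λ + 9)·(λ - 12).
Eigenvalues: -9, -2, 12.

-9, -2, 12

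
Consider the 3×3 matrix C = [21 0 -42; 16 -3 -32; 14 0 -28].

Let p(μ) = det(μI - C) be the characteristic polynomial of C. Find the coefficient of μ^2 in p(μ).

The coefficient of μ^2 of det(μI - C) is −trace(C).
trace(C) = (21) + (-3) + (-28) = -10, so the coefficient is 10.

10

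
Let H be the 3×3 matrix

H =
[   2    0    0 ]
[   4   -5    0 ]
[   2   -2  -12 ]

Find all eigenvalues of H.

-12, -5, 2

H is lower triangular, so its eigenvalues are the diagonal entries.
Diagonal: 2, -5, -12.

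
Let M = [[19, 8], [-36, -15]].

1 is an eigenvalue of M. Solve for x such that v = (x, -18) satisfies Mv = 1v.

We need (M - 1I)v = 0.
M - 1I = [[18, 8], [-36, -16]].
Row 1: (18)·x + (8)·-18 = 0
Row 2: (-36)·x + (-16)·-18 = 0
Solving gives x = 8.
Check: M·(8, -18) = (8, -18) = 1·(8, -18).

8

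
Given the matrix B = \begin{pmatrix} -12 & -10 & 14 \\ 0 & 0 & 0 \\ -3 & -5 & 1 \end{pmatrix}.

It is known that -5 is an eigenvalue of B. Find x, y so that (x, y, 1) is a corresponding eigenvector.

We need (B + 5I)v = 0.
B + 5I = [[-7, -10, 14], [0, 5, 0], [-3, -5, 6]].
Row 1: (-7)·x + (-10)·y + (14)·1 = 0
Row 2: (0)·x + (5)·y + (0)·1 = 0
Row 3: (-3)·x + (-5)·y + (6)·1 = 0
Solving gives x = 2, y = 0.
Check: B·(2, 0, 1) = (-10, 0, -5) = -5·(2, 0, 1).

2, 0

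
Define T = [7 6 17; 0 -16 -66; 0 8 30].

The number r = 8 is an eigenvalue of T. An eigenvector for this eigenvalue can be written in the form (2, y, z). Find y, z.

-11, 4

We need (T - 8I)v = 0.
T - 8I = [[-1, 6, 17], [0, -24, -66], [0, 8, 22]].
Row 1: (-1)·2 + (6)·y + (17)·z = 0
Row 2: (0)·2 + (-24)·y + (-66)·z = 0
Row 3: (0)·2 + (8)·y + (22)·z = 0
Solving gives y = -11, z = 4.
Check: T·(2, -11, 4) = (16, -88, 32) = 8·(2, -11, 4).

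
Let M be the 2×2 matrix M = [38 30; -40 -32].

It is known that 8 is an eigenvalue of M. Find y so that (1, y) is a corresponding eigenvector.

We need (M - 8I)v = 0.
M - 8I = [[30, 30], [-40, -40]].
Row 1: (30)·1 + (30)·y = 0
Row 2: (-40)·1 + (-40)·y = 0
Solving gives y = -1.
Check: M·(1, -1) = (8, -8) = 8·(1, -1).

-1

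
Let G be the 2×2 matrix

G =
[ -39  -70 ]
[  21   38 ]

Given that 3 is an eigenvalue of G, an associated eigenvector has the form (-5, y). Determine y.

3

We need (G - 3I)v = 0.
G - 3I = [[-42, -70], [21, 35]].
Row 1: (-42)·-5 + (-70)·y = 0
Row 2: (21)·-5 + (35)·y = 0
Solving gives y = 3.
Check: G·(-5, 3) = (-15, 9) = 3·(-5, 3).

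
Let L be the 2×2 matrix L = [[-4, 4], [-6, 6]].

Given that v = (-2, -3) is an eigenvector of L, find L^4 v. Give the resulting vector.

(-32, -48)

First find the eigenvalue: Lv = (-4, -6) = 2·(-2, -3), so λ = 2.
Then L^4 v = λ^4·v = 2^4·(-2, -3) = 16·(-2, -3) = (-32, -48).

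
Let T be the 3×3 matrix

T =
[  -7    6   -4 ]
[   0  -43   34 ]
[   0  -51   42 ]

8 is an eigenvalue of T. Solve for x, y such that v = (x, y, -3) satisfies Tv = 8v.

0, -2

We need (T - 8I)v = 0.
T - 8I = [[-15, 6, -4], [0, -51, 34], [0, -51, 34]].
Row 1: (-15)·x + (6)·y + (-4)·-3 = 0
Row 2: (0)·x + (-51)·y + (34)·-3 = 0
Row 3: (0)·x + (-51)·y + (34)·-3 = 0
Solving gives x = 0, y = -2.
Check: T·(0, -2, -3) = (0, -16, -24) = 8·(0, -2, -3).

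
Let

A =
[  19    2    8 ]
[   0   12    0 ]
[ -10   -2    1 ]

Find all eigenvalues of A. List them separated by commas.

Compute the characteristic polynomial p(lambda) = det(lambda·I - A).
Expanding the 3×3 determinant: p(lambda) = lambda^3 - 32·lambda^2 + 339·lambda - 1188.
Since p(9) = 0, lambda = 9 is a root.
Dividing by (lambda - 9) leaves lambda^2 - 23·lambda + 132.
The quadratic factors as (lambda - 11)·(lambda - 12).
Eigenvalues: 9, 11, 12.

9, 11, 12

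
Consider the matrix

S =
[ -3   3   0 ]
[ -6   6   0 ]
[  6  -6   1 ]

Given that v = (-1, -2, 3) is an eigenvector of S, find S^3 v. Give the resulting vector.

First find the eigenvalue: Sv = (-3, -6, 9) = 3·(-1, -2, 3), so λ = 3.
Then S^3 v = λ^3·v = 3^3·(-1, -2, 3) = 27·(-1, -2, 3) = (-27, -54, 81).

(-27, -54, 81)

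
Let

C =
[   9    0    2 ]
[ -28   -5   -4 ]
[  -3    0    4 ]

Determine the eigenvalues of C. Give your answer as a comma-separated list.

-5, 6, 7

The characteristic polynomial is p(λ) = det(λI - C).
Expanding the 3×3 determinant: p(λ) = λ^3 - 8λ^2 - 23λ + 210.
Try λ = -5: p(-5) = 0, so -5 is a root.
Dividing by (λ + 5) leaves λ^2 - 13λ + 42.
The quadratic factors as (λ - 6)·(λ - 7).
Eigenvalues: -5, 6, 7.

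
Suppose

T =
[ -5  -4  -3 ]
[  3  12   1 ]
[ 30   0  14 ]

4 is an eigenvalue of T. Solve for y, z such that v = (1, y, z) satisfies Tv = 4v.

We need (T - 4I)v = 0.
T - 4I = [[-9, -4, -3], [3, 8, 1], [30, 0, 10]].
Row 1: (-9)·1 + (-4)·y + (-3)·z = 0
Row 2: (3)·1 + (8)·y + (1)·z = 0
Row 3: (30)·1 + (0)·y + (10)·z = 0
Solving gives y = 0, z = -3.
Check: T·(1, 0, -3) = (4, 0, -12) = 4·(1, 0, -3).

0, -3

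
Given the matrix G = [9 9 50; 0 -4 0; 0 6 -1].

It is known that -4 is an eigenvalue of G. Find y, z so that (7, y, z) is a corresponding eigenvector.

1, -2

We need (G + 4I)v = 0.
G + 4I = [[13, 9, 50], [0, 0, 0], [0, 6, 3]].
Row 1: (13)·7 + (9)·y + (50)·z = 0
Row 2: (0)·7 + (0)·y + (0)·z = 0
Row 3: (0)·7 + (6)·y + (3)·z = 0
Solving gives y = 1, z = -2.
Check: G·(7, 1, -2) = (-28, -4, 8) = -4·(7, 1, -2).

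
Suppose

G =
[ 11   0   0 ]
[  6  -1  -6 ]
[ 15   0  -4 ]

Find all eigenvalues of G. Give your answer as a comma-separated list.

-4, -1, 11

Set up det(lambda·I - G) = 0.
Cofactor expansion gives p(lambda) = lambda^3 - 6·lambda^2 - 51·lambda - 44.
Try lambda = -1: p(-1) = 0, so -1 is a root.
Dividing by (lambda + 1) leaves lambda^2 - 7·lambda - 44.
The quadratic factors as (lambda + 4)·(lambda - 11).
Eigenvalues: -4, -1, 11.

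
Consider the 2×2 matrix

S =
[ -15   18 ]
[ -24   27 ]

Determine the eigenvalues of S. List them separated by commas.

3, 9

det(S - sI) = (-15 - s)(27 - s) - (18)·(-24) = s^2 - 12s + 27.
This factors as (s - 3)·(s - 9) = 0.
Eigenvalues: 3, 9.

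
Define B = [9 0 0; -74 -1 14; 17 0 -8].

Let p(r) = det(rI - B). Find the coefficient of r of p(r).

-73

p(r) = r^3 - 73r - 72.
The coefficient of r is -73.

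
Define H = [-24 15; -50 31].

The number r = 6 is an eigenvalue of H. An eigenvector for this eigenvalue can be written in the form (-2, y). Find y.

-4

We need (H - 6I)v = 0.
H - 6I = [[-30, 15], [-50, 25]].
Row 1: (-30)·-2 + (15)·y = 0
Row 2: (-50)·-2 + (25)·y = 0
Solving gives y = -4.
Check: H·(-2, -4) = (-12, -24) = 6·(-2, -4).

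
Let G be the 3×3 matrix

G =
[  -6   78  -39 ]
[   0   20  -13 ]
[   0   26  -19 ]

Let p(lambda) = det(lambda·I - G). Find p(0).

-252

p(0) = det(0·I − G) = det(−G) = (−1)^3·det(G).
det(G) = 252, so p(0) = -252.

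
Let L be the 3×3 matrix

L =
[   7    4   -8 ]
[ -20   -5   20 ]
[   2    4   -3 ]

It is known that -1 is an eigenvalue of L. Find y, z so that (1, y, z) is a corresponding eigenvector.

We need (L + 1I)v = 0.
L + 1I = [[8, 4, -8], [-20, -4, 20], [2, 4, -2]].
Row 1: (8)·1 + (4)·y + (-8)·z = 0
Row 2: (-20)·1 + (-4)·y + (20)·z = 0
Row 3: (2)·1 + (4)·y + (-2)·z = 0
Solving gives y = 0, z = 1.
Check: L·(1, 0, 1) = (-1, 0, -1) = -1·(1, 0, 1).

0, 1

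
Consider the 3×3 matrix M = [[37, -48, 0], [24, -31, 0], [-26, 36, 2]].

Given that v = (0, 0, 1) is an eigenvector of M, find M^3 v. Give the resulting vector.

First find the eigenvalue: Mv = (0, 0, 2) = 2·(0, 0, 1), so λ = 2.
Then M^3 v = λ^3·v = 2^3·(0, 0, 1) = 8·(0, 0, 1) = (0, 0, 8).

(0, 0, 8)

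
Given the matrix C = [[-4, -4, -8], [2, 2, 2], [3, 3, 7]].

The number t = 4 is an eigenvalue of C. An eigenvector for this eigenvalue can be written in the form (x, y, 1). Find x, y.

We need (C - 4I)v = 0.
C - 4I = [[-8, -4, -8], [2, -2, 2], [3, 3, 3]].
Row 1: (-8)·x + (-4)·y + (-8)·1 = 0
Row 2: (2)·x + (-2)·y + (2)·1 = 0
Row 3: (3)·x + (3)·y + (3)·1 = 0
Solving gives x = -1, y = 0.
Check: C·(-1, 0, 1) = (-4, 0, 4) = 4·(-1, 0, 1).

-1, 0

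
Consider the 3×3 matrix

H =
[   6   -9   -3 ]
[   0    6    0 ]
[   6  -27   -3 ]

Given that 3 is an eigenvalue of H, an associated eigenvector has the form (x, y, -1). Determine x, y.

We need (H - 3I)v = 0.
H - 3I = [[3, -9, -3], [0, 3, 0], [6, -27, -6]].
Row 1: (3)·x + (-9)·y + (-3)·-1 = 0
Row 2: (0)·x + (3)·y + (0)·-1 = 0
Row 3: (6)·x + (-27)·y + (-6)·-1 = 0
Solving gives x = -1, y = 0.
Check: H·(-1, 0, -1) = (-3, 0, -3) = 3·(-1, 0, -1).

-1, 0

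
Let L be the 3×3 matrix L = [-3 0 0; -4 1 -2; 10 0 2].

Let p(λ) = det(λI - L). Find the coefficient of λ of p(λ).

-7

p(λ) = λ^3 - 7λ + 6.
The coefficient of λ is -7.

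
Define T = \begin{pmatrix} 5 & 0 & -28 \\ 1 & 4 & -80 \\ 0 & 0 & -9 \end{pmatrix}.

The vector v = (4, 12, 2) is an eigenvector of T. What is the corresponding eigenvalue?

Compute Tv: T·(4, 12, 2) = (-36, -108, -18).
Since Tv = λv, compare component 1: -36 = λ·4, so λ = -9.

-9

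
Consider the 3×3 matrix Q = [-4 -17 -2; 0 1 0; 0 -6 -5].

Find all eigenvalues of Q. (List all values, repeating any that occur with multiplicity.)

-5, -4, 1

Compute the characteristic polynomial p(s) = det(sI - Q).
Cofactor expansion gives p(s) = s^3 + 8s^2 + 11s - 20.
Since p(-4) = 0, s = -4 is a root.
Dividing by (s + 4) leaves s^2 + 4s - 5.
The quadratic factors as (s + 5)·(s - 1).
Eigenvalues: -5, -4, 1.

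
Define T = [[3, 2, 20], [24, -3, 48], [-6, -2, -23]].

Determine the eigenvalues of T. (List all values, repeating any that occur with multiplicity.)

-11, -9, -3

Set up det(rI - T) = 0.
Cofactor expansion gives p(r) = r^3 + 23r^2 + 159r + 297.
Try r = -3: p(-3) = 0, so -3 is a root.
Dividing by (r + 3) leaves r^2 + 20r + 99.
The quadratic factors as (r + 11)·(r + 9).
Eigenvalues: -11, -9, -3.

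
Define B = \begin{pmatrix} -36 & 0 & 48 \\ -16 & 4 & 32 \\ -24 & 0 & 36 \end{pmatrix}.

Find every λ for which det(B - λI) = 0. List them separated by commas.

The characteristic polynomial is p(t) = det(tI - B).
Expanding along the first row, p(t) = t^3 - 4t^2 - 144t + 576.
Rational-root test: t = 4 gives p(4) = 0.
Dividing by (t - 4) leaves t^2 - 144.
The quadratic factors as (t + 12)·(t - 12).
Eigenvalues: -12, 4, 12.

-12, 4, 12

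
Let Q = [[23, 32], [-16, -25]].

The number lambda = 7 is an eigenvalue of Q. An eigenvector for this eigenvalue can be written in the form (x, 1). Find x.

-2

We need (Q - 7I)v = 0.
Q - 7I = [[16, 32], [-16, -32]].
Row 1: (16)·x + (32)·1 = 0
Row 2: (-16)·x + (-32)·1 = 0
Solving gives x = -2.
Check: Q·(-2, 1) = (-14, 7) = 7·(-2, 1).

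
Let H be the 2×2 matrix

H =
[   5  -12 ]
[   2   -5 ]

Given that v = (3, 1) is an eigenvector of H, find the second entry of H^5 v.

First find the eigenvalue: Hv = (3, 1) = 1·(3, 1), so λ = 1.
Then H^5 v = λ^5·v = 1^5·(3, 1) = 1·(3, 1) = (3, 1).

1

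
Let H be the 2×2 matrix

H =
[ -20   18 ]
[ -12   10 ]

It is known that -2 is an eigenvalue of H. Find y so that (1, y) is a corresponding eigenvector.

We need (H + 2I)v = 0.
H + 2I = [[-18, 18], [-12, 12]].
Row 1: (-18)·1 + (18)·y = 0
Row 2: (-12)·1 + (12)·y = 0
Solving gives y = 1.
Check: H·(1, 1) = (-2, -2) = -2·(1, 1).

1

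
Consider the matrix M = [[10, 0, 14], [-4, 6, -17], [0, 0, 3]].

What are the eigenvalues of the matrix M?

3, 6, 10

Set up det(tI - M) = 0.
Expanding the 3×3 determinant: p(t) = t^3 - 19t^2 + 108t - 180.
Rational-root test: t = 3 gives p(3) = 0.
Factor out (t - 3): p(t) = (t - 3)·(t^2 - 16t + 60).
The quadratic factors as (t - 6)·(t - 10).
Eigenvalues: 3, 6, 10.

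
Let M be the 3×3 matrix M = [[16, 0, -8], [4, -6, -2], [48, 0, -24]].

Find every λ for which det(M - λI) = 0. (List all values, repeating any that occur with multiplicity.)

The characteristic polynomial is p(s) = det(sI - M).
Expanding along the first row, p(s) = s^3 + 14s^2 + 48s.
Try s = -6: p(-6) = 0, so -6 is a root.
Dividing by (s + 6) leaves s^2 + 8s.
The quadratic factors as (s + 8)·s.
Eigenvalues: -8, -6, 0.

-8, -6, 0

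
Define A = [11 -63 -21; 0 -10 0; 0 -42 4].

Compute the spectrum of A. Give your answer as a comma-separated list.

The characteristic polynomial is p(s) = det(sI - A).
Expanding the 3×3 determinant: p(s) = s^3 - 5s^2 - 106s + 440.
Rational-root test: s = 4 gives p(4) = 0.
Factor out (s - 4): p(s) = (s - 4)·(s^2 - s - 110).
The quadratic factors as (s + 10)·(s - 11).
Eigenvalues: -10, 4, 11.

-10, 4, 11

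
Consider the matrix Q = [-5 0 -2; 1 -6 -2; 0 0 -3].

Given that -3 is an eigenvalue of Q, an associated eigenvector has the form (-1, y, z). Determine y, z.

We need (Q + 3I)v = 0.
Q + 3I = [[-2, 0, -2], [1, -3, -2], [0, 0, 0]].
Row 1: (-2)·-1 + (0)·y + (-2)·z = 0
Row 2: (1)·-1 + (-3)·y + (-2)·z = 0
Row 3: (0)·-1 + (0)·y + (0)·z = 0
Solving gives y = -1, z = 1.
Check: Q·(-1, -1, 1) = (3, 3, -3) = -3·(-1, -1, 1).

-1, 1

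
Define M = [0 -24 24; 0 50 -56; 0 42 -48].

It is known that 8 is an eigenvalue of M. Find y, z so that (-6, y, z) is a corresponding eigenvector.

We need (M - 8I)v = 0.
M - 8I = [[-8, -24, 24], [0, 42, -56], [0, 42, -56]].
Row 1: (-8)·-6 + (-24)·y + (24)·z = 0
Row 2: (0)·-6 + (42)·y + (-56)·z = 0
Row 3: (0)·-6 + (42)·y + (-56)·z = 0
Solving gives y = 8, z = 6.
Check: M·(-6, 8, 6) = (-48, 64, 48) = 8·(-6, 8, 6).

8, 6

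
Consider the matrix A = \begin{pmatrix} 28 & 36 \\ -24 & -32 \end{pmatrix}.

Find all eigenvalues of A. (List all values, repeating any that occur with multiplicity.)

-8, 4

det(A - rI) = (28 - r)(-32 - r) - (36)·(-24) = r^2 + 4r - 32.
This factors as (r + 8)·(r - 4) = 0.
Eigenvalues: -8, 4.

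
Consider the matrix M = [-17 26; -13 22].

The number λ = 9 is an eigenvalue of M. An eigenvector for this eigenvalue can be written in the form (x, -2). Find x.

We need (M - 9I)v = 0.
M - 9I = [[-26, 26], [-13, 13]].
Row 1: (-26)·x + (26)·-2 = 0
Row 2: (-13)·x + (13)·-2 = 0
Solving gives x = -2.
Check: M·(-2, -2) = (-18, -18) = 9·(-2, -2).

-2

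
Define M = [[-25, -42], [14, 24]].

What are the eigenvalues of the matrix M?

det(M - tI) = (-25 - t)(24 - t) - (-42)·(14) = t^2 + t - 12.
This factors as (t + 4)·(t - 3) = 0.
Eigenvalues: -4, 3.

-4, 3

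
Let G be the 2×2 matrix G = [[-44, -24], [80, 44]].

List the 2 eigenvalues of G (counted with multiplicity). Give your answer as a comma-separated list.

-4, 4

det(G - λI) = (-44 - λ)(44 - λ) - (-24)·(80) = λ^2 - 16.
This factors as (λ + 4)·(λ - 4) = 0.
Eigenvalues: -4, 4.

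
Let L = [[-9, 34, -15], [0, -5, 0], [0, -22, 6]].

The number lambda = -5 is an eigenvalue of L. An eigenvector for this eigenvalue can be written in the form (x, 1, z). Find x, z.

1, 2

We need (L + 5I)v = 0.
L + 5I = [[-4, 34, -15], [0, 0, 0], [0, -22, 11]].
Row 1: (-4)·x + (34)·1 + (-15)·z = 0
Row 2: (0)·x + (0)·1 + (0)·z = 0
Row 3: (0)·x + (-22)·1 + (11)·z = 0
Solving gives x = 1, z = 2.
Check: L·(1, 1, 2) = (-5, -5, -10) = -5·(1, 1, 2).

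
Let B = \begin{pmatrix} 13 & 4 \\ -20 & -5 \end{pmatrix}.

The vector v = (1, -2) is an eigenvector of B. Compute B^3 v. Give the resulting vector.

First find the eigenvalue: Bv = (5, -10) = 5·(1, -2), so λ = 5.
Then B^3 v = λ^3·v = 5^3·(1, -2) = 125·(1, -2) = (125, -250).

(125, -250)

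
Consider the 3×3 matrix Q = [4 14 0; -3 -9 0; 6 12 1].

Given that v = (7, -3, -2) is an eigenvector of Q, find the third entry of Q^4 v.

First find the eigenvalue: Qv = (-14, 6, 4) = -2·(7, -3, -2), so λ = -2.
Then Q^4 v = λ^4·v = (-2)^4·(7, -3, -2) = 16·(7, -3, -2) = (112, -48, -32).

-32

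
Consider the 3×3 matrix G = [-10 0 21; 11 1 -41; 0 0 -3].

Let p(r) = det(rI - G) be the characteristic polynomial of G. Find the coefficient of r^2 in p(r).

The coefficient of r^2 of det(rI - G) is −trace(G).
trace(G) = (-10) + (1) + (-3) = -12, so the coefficient is 12.

12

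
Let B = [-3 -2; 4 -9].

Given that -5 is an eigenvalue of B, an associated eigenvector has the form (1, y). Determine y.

1

We need (B + 5I)v = 0.
B + 5I = [[2, -2], [4, -4]].
Row 1: (2)·1 + (-2)·y = 0
Row 2: (4)·1 + (-4)·y = 0
Solving gives y = 1.
Check: B·(1, 1) = (-5, -5) = -5·(1, 1).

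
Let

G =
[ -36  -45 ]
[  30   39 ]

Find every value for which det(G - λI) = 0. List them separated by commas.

-6, 9

det(G - μI) = (-36 - μ)(39 - μ) - (-45)·(30) = μ^2 - 3μ - 54.
This factors as (μ + 6)·(μ - 9) = 0.
Eigenvalues: -6, 9.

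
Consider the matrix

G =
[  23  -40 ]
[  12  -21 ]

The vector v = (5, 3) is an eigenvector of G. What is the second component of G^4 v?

First find the eigenvalue: Gv = (-5, -3) = -1·(5, 3), so λ = -1.
Then G^4 v = λ^4·v = (-1)^4·(5, 3) = 1·(5, 3) = (5, 3).

3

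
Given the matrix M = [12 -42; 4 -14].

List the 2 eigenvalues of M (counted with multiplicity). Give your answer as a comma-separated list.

det(M - μI) = (12 - μ)(-14 - μ) - (-42)·(4) = μ^2 + 2μ.
This factors as (μ + 2)·μ = 0.
Eigenvalues: -2, 0.

-2, 0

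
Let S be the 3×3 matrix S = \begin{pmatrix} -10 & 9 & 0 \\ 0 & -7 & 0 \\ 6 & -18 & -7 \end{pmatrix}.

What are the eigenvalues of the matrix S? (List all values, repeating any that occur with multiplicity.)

-10, -7, -7

Set up det(μI - S) = 0.
Expanding along the first row, p(μ) = μ^3 + 24μ^2 + 189μ + 490.
Rational-root test: μ = -7 gives p(-7) = 0.
Factor out (μ + 7): p(μ) = (μ + 7)·(μ^2 + 17μ + 70).
The quadratic factors as (μ + 10)·(μ + 7).
Eigenvalues: -10, -7, -7.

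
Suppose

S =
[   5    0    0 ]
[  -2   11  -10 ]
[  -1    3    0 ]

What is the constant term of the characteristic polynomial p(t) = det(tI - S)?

-150

p(0) = det(0·I − S) = det(−S) = (−1)^3·det(S).
det(S) = 150, so p(0) = -150.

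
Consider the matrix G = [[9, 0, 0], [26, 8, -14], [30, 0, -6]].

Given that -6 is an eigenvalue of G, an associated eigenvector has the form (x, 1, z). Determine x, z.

0, 1

We need (G + 6I)v = 0.
G + 6I = [[15, 0, 0], [26, 14, -14], [30, 0, 0]].
Row 1: (15)·x + (0)·1 + (0)·z = 0
Row 2: (26)·x + (14)·1 + (-14)·z = 0
Row 3: (30)·x + (0)·1 + (0)·z = 0
Solving gives x = 0, z = 1.
Check: G·(0, 1, 1) = (0, -6, -6) = -6·(0, 1, 1).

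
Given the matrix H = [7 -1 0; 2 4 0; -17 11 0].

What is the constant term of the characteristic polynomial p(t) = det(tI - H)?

p(0) = det(0·I − H) = det(−H) = (−1)^3·det(H).
det(H) = 0, so p(0) = 0.

0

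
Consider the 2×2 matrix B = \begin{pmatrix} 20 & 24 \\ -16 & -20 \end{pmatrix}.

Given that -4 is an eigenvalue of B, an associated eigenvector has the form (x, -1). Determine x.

We need (B + 4I)v = 0.
B + 4I = [[24, 24], [-16, -16]].
Row 1: (24)·x + (24)·-1 = 0
Row 2: (-16)·x + (-16)·-1 = 0
Solving gives x = 1.
Check: B·(1, -1) = (-4, 4) = -4·(1, -1).

1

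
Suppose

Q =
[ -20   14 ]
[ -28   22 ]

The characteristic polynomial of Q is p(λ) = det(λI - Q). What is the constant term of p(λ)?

-48

p(λ) = λ^2 - 2λ - 48.
The constant term is -48.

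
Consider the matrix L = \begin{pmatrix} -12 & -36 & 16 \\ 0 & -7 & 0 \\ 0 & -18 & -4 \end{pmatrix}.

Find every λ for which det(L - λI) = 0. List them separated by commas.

-12, -7, -4

Compute the characteristic polynomial p(s) = det(sI - L).
Expanding along the first row, p(s) = s^3 + 23s^2 + 160s + 336.
Since p(-4) = 0, s = -4 is a root.
Dividing by (s + 4) leaves s^2 + 19s + 84.
The quadratic factors as (s + 12)·(s + 7).
Eigenvalues: -12, -7, -4.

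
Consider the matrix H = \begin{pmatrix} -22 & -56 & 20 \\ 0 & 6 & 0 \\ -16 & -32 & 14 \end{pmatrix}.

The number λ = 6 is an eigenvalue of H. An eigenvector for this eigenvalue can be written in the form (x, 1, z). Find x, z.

We need (H - 6I)v = 0.
H - 6I = [[-28, -56, 20], [0, 0, 0], [-16, -32, 8]].
Row 1: (-28)·x + (-56)·1 + (20)·z = 0
Row 2: (0)·x + (0)·1 + (0)·z = 0
Row 3: (-16)·x + (-32)·1 + (8)·z = 0
Solving gives x = -2, z = 0.
Check: H·(-2, 1, 0) = (-12, 6, 0) = 6·(-2, 1, 0).

-2, 0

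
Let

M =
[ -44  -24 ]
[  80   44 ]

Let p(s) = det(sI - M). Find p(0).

-16

p(0) = det(0·I − M) = det(−M) = (−1)^2·det(M).
det(M) = -16, so p(0) = -16.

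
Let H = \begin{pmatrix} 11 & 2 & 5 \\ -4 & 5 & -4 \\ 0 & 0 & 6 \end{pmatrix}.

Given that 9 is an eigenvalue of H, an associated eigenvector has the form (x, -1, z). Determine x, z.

1, 0

We need (H - 9I)v = 0.
H - 9I = [[2, 2, 5], [-4, -4, -4], [0, 0, -3]].
Row 1: (2)·x + (2)·-1 + (5)·z = 0
Row 2: (-4)·x + (-4)·-1 + (-4)·z = 0
Row 3: (0)·x + (0)·-1 + (-3)·z = 0
Solving gives x = 1, z = 0.
Check: H·(1, -1, 0) = (9, -9, 0) = 9·(1, -1, 0).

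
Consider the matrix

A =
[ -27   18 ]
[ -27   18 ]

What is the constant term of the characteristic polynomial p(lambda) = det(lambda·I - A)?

p(0) = det(0·I − A) = det(−A) = (−1)^2·det(A).
det(A) = 0, so p(0) = 0.

0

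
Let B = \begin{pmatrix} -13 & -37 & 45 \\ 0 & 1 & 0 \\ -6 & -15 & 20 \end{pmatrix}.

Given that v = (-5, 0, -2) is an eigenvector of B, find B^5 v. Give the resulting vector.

First find the eigenvalue: Bv = (-25, 0, -10) = 5·(-5, 0, -2), so λ = 5.
Then B^5 v = λ^5·v = 5^5·(-5, 0, -2) = 3125·(-5, 0, -2) = (-15625, 0, -6250).

(-15625, 0, -6250)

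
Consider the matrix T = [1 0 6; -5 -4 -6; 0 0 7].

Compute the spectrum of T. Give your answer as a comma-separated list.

-4, 1, 7

Set up det(λI - T) = 0.
Cofactor expansion gives p(λ) = λ^3 - 4λ^2 - 25λ + 28.
Since p(1) = 0, λ = 1 is a root.
Dividing by (λ - 1) leaves λ^2 - 3λ - 28.
The quadratic factors as (λ + 4)·(λ - 7).
Eigenvalues: -4, 1, 7.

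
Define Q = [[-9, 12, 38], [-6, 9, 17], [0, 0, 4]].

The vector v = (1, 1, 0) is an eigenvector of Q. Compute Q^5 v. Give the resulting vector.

First find the eigenvalue: Qv = (3, 3, 0) = 3·(1, 1, 0), so λ = 3.
Then Q^5 v = λ^5·v = 3^5·(1, 1, 0) = 243·(1, 1, 0) = (243, 243, 0).

(243, 243, 0)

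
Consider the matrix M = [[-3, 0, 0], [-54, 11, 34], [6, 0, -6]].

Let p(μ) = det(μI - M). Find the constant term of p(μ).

p(μ) = μ^3 - 2μ^2 - 81μ - 198.
The constant term is -198.

-198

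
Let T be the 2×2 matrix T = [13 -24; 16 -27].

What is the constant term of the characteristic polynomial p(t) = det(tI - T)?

p(0) = det(0·I − T) = det(−T) = (−1)^2·det(T).
det(T) = 33, so p(0) = 33.

33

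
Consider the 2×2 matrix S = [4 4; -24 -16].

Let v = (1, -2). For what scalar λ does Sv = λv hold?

Compute Sv: S·(1, -2) = (-4, 8).
Since Sv = λv, compare component 1: -4 = λ·1, so λ = -4.

-4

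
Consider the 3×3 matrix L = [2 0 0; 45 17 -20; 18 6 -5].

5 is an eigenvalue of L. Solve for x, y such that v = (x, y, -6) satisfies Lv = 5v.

0, -10

We need (L - 5I)v = 0.
L - 5I = [[-3, 0, 0], [45, 12, -20], [18, 6, -10]].
Row 1: (-3)·x + (0)·y + (0)·-6 = 0
Row 2: (45)·x + (12)·y + (-20)·-6 = 0
Row 3: (18)·x + (6)·y + (-10)·-6 = 0
Solving gives x = 0, y = -10.
Check: L·(0, -10, -6) = (0, -50, -30) = 5·(0, -10, -6).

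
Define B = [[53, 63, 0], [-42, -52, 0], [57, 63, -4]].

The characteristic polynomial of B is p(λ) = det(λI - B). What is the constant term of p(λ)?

-440

p(λ) = λ^3 + 3λ^2 - 114λ - 440.
The constant term is -440.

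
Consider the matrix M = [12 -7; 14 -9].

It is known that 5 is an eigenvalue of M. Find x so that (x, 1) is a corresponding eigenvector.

We need (M - 5I)v = 0.
M - 5I = [[7, -7], [14, -14]].
Row 1: (7)·x + (-7)·1 = 0
Row 2: (14)·x + (-14)·1 = 0
Solving gives x = 1.
Check: M·(1, 1) = (5, 5) = 5·(1, 1).

1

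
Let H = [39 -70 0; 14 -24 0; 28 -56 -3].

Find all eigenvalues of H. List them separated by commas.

-3, 4, 11

Set up det(tI - H) = 0.
Expanding along the first row, p(t) = t^3 - 12t^2 - t + 132.
Rational-root test: t = 4 gives p(4) = 0.
Factor out (t - 4): p(t) = (t - 4)·(t^2 - 8t - 33).
The quadratic factors as (t + 3)·(t - 11).
Eigenvalues: -3, 4, 11.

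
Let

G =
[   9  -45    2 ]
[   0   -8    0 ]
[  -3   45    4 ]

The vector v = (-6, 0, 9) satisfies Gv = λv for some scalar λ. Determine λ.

Compute Gv: G·(-6, 0, 9) = (-36, 0, 54).
Since Gv = λv, compare component 1: -36 = λ·-6, so λ = 6.

6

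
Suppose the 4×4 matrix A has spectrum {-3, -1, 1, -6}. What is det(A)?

-18

det(A) is the product of the eigenvalues: (-3) · (-1) · (1) · (-6) = -18.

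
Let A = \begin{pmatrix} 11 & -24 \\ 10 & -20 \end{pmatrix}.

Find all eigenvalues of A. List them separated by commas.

-5, -4

det(A - lambda·I) = (11 - lambda)(-20 - lambda) - (-24)·(10) = lambda^2 + 9·lambda + 20.
This factors as (lambda + 5)·(lambda + 4) = 0.
Eigenvalues: -5, -4.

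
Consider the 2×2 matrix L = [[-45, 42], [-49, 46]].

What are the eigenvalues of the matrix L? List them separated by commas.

det(L - sI) = (-45 - s)(46 - s) - (42)·(-49) = s^2 - s - 12.
This factors as (s + 3)·(s - 4) = 0.
Eigenvalues: -3, 4.

-3, 4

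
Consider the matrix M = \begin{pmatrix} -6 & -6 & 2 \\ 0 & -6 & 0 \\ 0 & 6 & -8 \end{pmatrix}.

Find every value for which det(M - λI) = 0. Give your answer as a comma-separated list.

Compute the characteristic polynomial p(λ) = det(λI - M).
Expanding along the first row, p(λ) = λ^3 + 20λ^2 + 132λ + 288.
Try λ = -6: p(-6) = 0, so -6 is a root.
Factor out (λ + 6): p(λ) = (λ + 6)·(λ^2 + 14λ + 48).
The quadratic factors as (λ + 8)·(λ + 6).
Eigenvalues: -8, -6, -6.

-8, -6, -6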